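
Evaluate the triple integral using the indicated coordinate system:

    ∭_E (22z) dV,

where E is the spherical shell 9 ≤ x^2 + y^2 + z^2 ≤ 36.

In spherical coordinates, x = ρ sin(φ) cos(θ), y = ρ sin(φ) sin(θ), z = ρ cos(φ), and dV = ρ^2 sin(φ) dρ dφ dθ.

The integrand becomes 22ρ cos(φ), so

    ∭_E (22z) dV = ∫_{0}^{2π} ∫_{0}^{π} ∫_{3}^{6} (22ρ cos(φ)) · ρ^2 sin(φ) dρ dφ dθ.

Inner (ρ): 13365sin(2φ)/4.
Middle (φ): 0.
Outer (θ): 0.

Therefore the triple integral equals 0.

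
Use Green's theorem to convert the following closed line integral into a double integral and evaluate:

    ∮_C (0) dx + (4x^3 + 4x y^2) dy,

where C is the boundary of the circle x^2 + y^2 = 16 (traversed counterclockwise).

Green's theorem converts the closed line integral into a double integral over the enclosed region D:

    ∮_C P dx + Q dy = ∬_D (∂Q/∂x - ∂P/∂y) dA.

Here P = 0, Q = 4x^3 + 4x y^2, so

    ∂Q/∂x = 12x^2 + 4y^2,    ∂P/∂y = 0,
    ∂Q/∂x - ∂P/∂y = 12x^2 + 4y^2.

D is the region x^2 + y^2 ≤ 16. Evaluating the double integral:

In polar coordinates (x = r cos θ, y = r sin θ, dA = r dr dθ) the integrand becomes 4r^2(cos(2θ) + 2), so

    ∬_D (12x^2 + 4y^2) dA = ∫_0^{2π} ∫_0^{4} (4r^2(cos(2θ) + 2)) · r dr dθ.

Inner (r from 0 to 4): 256cos(2θ) + 512.
Outer (θ from 0 to 2π): 1024π.

Therefore ∮_C P dx + Q dy = 1024π.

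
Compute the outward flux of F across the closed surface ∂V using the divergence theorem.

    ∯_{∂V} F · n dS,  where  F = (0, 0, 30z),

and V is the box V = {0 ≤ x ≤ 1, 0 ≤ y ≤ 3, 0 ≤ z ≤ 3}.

By the divergence theorem,

    ∯_{∂V} F · n dS = ∭_V (∇ · F) dV.

Compute the divergence:
    ∇ · F = ∂F_x/∂x + ∂F_y/∂y + ∂F_z/∂z = 0 + 0 + 30 = 30.

V is a rectangular box, so dV = dx dy dz with 0 ≤ x ≤ 1, 0 ≤ y ≤ 3, 0 ≤ z ≤ 3.

Integrate (30) over V as an iterated integral:

    ∭_V (∇·F) dV = ∫_0^{1} ∫_0^{3} ∫_0^{3} (30) dz dy dx.

Inner (z from 0 to 3): 90.
Middle (y from 0 to 3): 270.
Outer (x from 0 to 1): 270.

Therefore ∯_{∂V} F · n dS = 270.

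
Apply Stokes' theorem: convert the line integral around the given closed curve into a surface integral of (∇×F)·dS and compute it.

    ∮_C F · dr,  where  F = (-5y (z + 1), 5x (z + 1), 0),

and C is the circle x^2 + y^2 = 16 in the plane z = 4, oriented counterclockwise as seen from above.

Let S be the flat disk x^2 + y^2 ≤ 16 in the plane z = 4, with upward unit normal n̂ = ẑ. By Stokes' theorem,

    ∮_C F · dr = ∬_S (∇ × F) · n̂ dS = ∬_D (curl F)_z dA,

where D is the disk x^2 + y^2 ≤ 16.

Compute the curl of F = (-5y (z + 1), 5x (z + 1), 0):
    (∇ × F)_x = ∂F_z/∂y - ∂F_y/∂z = -5x,
    (∇ × F)_y = ∂F_x/∂z - ∂F_z/∂x = -5y,
    (∇ × F)_z = ∂F_y/∂x - ∂F_x/∂y = 10z + 10.

On z = 4, (curl F)_z = 50.

Convert to polar (x = r cos θ, y = r sin θ, dA = r dr dθ); the integrand becomes 50, so

    ∬_D (curl F)_z dA = ∫_0^{2π} ∫_0^{4} (50) · r dr dθ.

Inner (r from 0 to 4): 400.
Outer (θ from 0 to 2π): 800π.

Therefore ∮_C F · dr = 800π.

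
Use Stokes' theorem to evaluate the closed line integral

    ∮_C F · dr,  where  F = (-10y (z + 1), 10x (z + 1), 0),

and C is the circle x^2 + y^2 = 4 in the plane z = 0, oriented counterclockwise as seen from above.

Let S be the flat disk x^2 + y^2 ≤ 4 in the plane z = 0, with upward unit normal n̂ = ẑ. By Stokes' theorem,

    ∮_C F · dr = ∬_S (∇ × F) · n̂ dS = ∬_D (curl F)_z dA,

where D is the disk x^2 + y^2 ≤ 4.

Compute the curl of F = (-10y (z + 1), 10x (z + 1), 0):
    (∇ × F)_x = ∂F_z/∂y - ∂F_y/∂z = -10x,
    (∇ × F)_y = ∂F_x/∂z - ∂F_z/∂x = -10y,
    (∇ × F)_z = ∂F_y/∂x - ∂F_x/∂y = 20z + 20.

On z = 0, (curl F)_z = 20.

Convert to polar (x = r cos θ, y = r sin θ, dA = r dr dθ); the integrand becomes 20, so

    ∬_D (curl F)_z dA = ∫_0^{2π} ∫_0^{2} (20) · r dr dθ.

Inner (r from 0 to 2): 40.
Outer (θ from 0 to 2π): 80π.

Therefore ∮_C F · dr = 80π.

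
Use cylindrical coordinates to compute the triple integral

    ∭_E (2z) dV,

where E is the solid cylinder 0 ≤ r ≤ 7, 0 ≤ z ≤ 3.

In cylindrical coordinates, x = r cos(θ), y = r sin(θ), z = z, and dV = r dr dθ dz.

The integrand becomes 2z, so

    ∭_E (2z) dV = ∫_{0}^{2π} ∫_{0}^{7} ∫_{0}^{3} (2z) · r dz dr dθ.

Inner (z): 9r.
Middle (r from 0 to 7): 441/2.
Outer (θ): 441π.

Therefore the triple integral equals 441π.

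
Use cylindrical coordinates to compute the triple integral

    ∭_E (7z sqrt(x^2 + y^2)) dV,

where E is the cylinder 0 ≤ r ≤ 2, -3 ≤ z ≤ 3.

In cylindrical coordinates, x = r cos(θ), y = r sin(θ), z = z, and dV = r dr dθ dz.

The integrand becomes 7r z, so

    ∭_E (7z sqrt(x^2 + y^2)) dV = ∫_{0}^{2π} ∫_{0}^{2} ∫_{-3}^{3} (7r z) · r dz dr dθ.

Inner (z): 0.
Middle (r from 0 to 2): 0.
Outer (θ): 0.

Therefore the triple integral equals 0.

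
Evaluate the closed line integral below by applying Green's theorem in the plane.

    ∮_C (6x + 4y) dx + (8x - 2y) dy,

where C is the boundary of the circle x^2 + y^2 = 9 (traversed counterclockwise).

Green's theorem converts the closed line integral into a double integral over the enclosed region D:

    ∮_C P dx + Q dy = ∬_D (∂Q/∂x - ∂P/∂y) dA.

Here P = 6x + 4y, Q = 8x - 2y, so

    ∂Q/∂x = 8,    ∂P/∂y = 4,
    ∂Q/∂x - ∂P/∂y = 4.

D is the region x^2 + y^2 ≤ 9. Evaluating the double integral:

In polar coordinates (x = r cos θ, y = r sin θ, dA = r dr dθ) the integrand becomes 4, so

    ∬_D (4) dA = ∫_0^{2π} ∫_0^{3} (4) · r dr dθ.

Inner (r from 0 to 3): 18.
Outer (θ from 0 to 2π): 36π.

Therefore ∮_C P dx + Q dy = 36π.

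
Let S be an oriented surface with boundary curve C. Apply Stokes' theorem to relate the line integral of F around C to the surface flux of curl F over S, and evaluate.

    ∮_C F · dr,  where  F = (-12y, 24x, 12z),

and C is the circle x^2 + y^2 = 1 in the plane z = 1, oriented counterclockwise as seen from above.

Let S be the flat disk x^2 + y^2 ≤ 1 in the plane z = 1, with upward unit normal n̂ = ẑ. By Stokes' theorem,

    ∮_C F · dr = ∬_S (∇ × F) · n̂ dS = ∬_D (curl F)_z dA,

where D is the disk x^2 + y^2 ≤ 1.

Compute the curl of F = (-12y, 24x, 12z):
    (∇ × F)_x = ∂F_z/∂y - ∂F_y/∂z = 0,
    (∇ × F)_y = ∂F_x/∂z - ∂F_z/∂x = 0,
    (∇ × F)_z = ∂F_y/∂x - ∂F_x/∂y = 36.

On z = 1, (curl F)_z = 36.

Convert to polar (x = r cos θ, y = r sin θ, dA = r dr dθ); the integrand becomes 36, so

    ∬_D (curl F)_z dA = ∫_0^{2π} ∫_0^{1} (36) · r dr dθ.

Inner (r from 0 to 1): 18.
Outer (θ from 0 to 2π): 36π.

Therefore ∮_C F · dr = 36π.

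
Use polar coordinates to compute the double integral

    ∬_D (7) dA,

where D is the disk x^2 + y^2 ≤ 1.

The region D is 0 ≤ r ≤ 1, 0 ≤ θ ≤ 2π in polar coordinates, where x = r cos(θ), y = r sin(θ), and dA = r dr dθ.

Under the substitution, the integrand becomes 7, so

    ∬_D (7) dA = ∫_{0}^{2π} ∫_{0}^{1} (7) · r dr dθ.

Inner integral (in r): ∫_{0}^{1} (7) · r dr = 7/2.

Outer integral (in θ): ∫_{0}^{2π} (7/2) dθ = 7π.

Therefore ∬_D (7) dA = 7π.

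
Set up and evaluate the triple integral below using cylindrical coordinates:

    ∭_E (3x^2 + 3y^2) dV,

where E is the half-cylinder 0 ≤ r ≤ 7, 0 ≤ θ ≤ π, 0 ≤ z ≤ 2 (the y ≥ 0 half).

In cylindrical coordinates, x = r cos(θ), y = r sin(θ), z = z, and dV = r dr dθ dz.

The integrand becomes 3r^2, so

    ∭_E (3x^2 + 3y^2) dV = ∫_{0}^{π} ∫_{0}^{7} ∫_{0}^{2} (3r^2) · r dz dr dθ.

Inner (z): 6r^3.
Middle (r from 0 to 7): 7203/2.
Outer (θ): 7203π/2.

Therefore the triple integral equals 7203π/2.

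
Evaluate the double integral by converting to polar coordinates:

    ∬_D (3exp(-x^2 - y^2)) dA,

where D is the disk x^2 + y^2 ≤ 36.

The region D is 0 ≤ r ≤ 6, 0 ≤ θ ≤ 2π in polar coordinates, where x = r cos(θ), y = r sin(θ), and dA = r dr dθ.

Under the substitution, the integrand becomes 3exp(-r^2), so

    ∬_D (3exp(-x^2 - y^2)) dA = ∫_{0}^{2π} ∫_{0}^{6} (3exp(-r^2)) · r dr dθ.

Inner integral (in r): ∫_{0}^{6} (3exp(-r^2)) · r dr = 3/2 - 3exp(-36)/2.

Outer integral (in θ): ∫_{0}^{2π} (3/2 - 3exp(-36)/2) dθ = -3π exp(-36) + 3π.

Therefore ∬_D (3exp(-x^2 - y^2)) dA = -3π exp(-36) + 3π.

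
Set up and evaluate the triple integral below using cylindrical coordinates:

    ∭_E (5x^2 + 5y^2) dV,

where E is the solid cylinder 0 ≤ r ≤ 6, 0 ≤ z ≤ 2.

In cylindrical coordinates, x = r cos(θ), y = r sin(θ), z = z, and dV = r dr dθ dz.

The integrand becomes 5r^2, so

    ∭_E (5x^2 + 5y^2) dV = ∫_{0}^{2π} ∫_{0}^{6} ∫_{0}^{2} (5r^2) · r dz dr dθ.

Inner (z): 10r^3.
Middle (r from 0 to 6): 3240.
Outer (θ): 6480π.

Therefore the triple integral equals 6480π.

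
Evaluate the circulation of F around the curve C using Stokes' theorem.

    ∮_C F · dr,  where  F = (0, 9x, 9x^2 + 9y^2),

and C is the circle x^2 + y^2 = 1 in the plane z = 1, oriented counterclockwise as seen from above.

Let S be the flat disk x^2 + y^2 ≤ 1 in the plane z = 1, with upward unit normal n̂ = ẑ. By Stokes' theorem,

    ∮_C F · dr = ∬_S (∇ × F) · n̂ dS = ∬_D (curl F)_z dA,

where D is the disk x^2 + y^2 ≤ 1.

Compute the curl of F = (0, 9x, 9x^2 + 9y^2):
    (∇ × F)_x = ∂F_z/∂y - ∂F_y/∂z = 18y,
    (∇ × F)_y = ∂F_x/∂z - ∂F_z/∂x = -18x,
    (∇ × F)_z = ∂F_y/∂x - ∂F_x/∂y = 9.

On z = 1, (curl F)_z = 9.

Convert to polar (x = r cos θ, y = r sin θ, dA = r dr dθ); the integrand becomes 9, so

    ∬_D (curl F)_z dA = ∫_0^{2π} ∫_0^{1} (9) · r dr dθ.

Inner (r from 0 to 1): 9/2.
Outer (θ from 0 to 2π): 9π.

Therefore ∮_C F · dr = 9π.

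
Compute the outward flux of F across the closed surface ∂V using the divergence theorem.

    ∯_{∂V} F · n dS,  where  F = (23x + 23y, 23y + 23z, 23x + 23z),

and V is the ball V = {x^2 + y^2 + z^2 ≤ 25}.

By the divergence theorem,

    ∯_{∂V} F · n dS = ∭_V (∇ · F) dV.

Compute the divergence:
    ∇ · F = ∂F_x/∂x + ∂F_y/∂y + ∂F_z/∂z = 23 + 23 + 23 = 69.

In spherical coordinates, x = ρ sin(φ) cos(θ), y = ρ sin(φ) sin(θ), z = ρ cos(φ), dV = ρ^2 sin(φ) dρ dφ dθ, with 0 ≤ ρ ≤ 5, 0 ≤ φ ≤ π, 0 ≤ θ ≤ 2π.

The integrand, after substitution and multiplying by the volume element, becomes (69) · ρ^2 sin(φ), so

    ∭_V (∇·F) dV = ∫_0^{2π} ∫_0^{π} ∫_0^{5} (69) · ρ^2 sin(φ) dρ dφ dθ.

Inner (ρ from 0 to 5): 2875sin(φ).
Middle (φ from 0 to π): 5750.
Outer (θ from 0 to 2π): 11500π.

Therefore ∯_{∂V} F · n dS = 11500π.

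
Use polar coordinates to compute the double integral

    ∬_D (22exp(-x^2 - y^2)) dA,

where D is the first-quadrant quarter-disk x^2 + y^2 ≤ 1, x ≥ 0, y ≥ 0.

The region D is 0 ≤ r ≤ 1, 0 ≤ θ ≤ π/2 in polar coordinates, where x = r cos(θ), y = r sin(θ), and dA = r dr dθ.

Under the substitution, the integrand becomes 22exp(-r^2), so

    ∬_D (22exp(-x^2 - y^2)) dA = ∫_{0}^{π/2} ∫_{0}^{1} (22exp(-r^2)) · r dr dθ.

Inner integral (in r): ∫_{0}^{1} (22exp(-r^2)) · r dr = 11 - 11exp(-1).

Outer integral (in θ): ∫_{0}^{π/2} (11 - 11exp(-1)) dθ = -11π (1 - e)exp(-1)/2.

Therefore ∬_D (22exp(-x^2 - y^2)) dA = -11π (1 - e)exp(-1)/2.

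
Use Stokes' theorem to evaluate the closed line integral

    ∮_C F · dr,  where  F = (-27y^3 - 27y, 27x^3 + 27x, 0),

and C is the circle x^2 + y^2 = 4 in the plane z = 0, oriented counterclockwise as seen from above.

Let S be the flat disk x^2 + y^2 ≤ 4 in the plane z = 0, with upward unit normal n̂ = ẑ. By Stokes' theorem,

    ∮_C F · dr = ∬_S (∇ × F) · n̂ dS = ∬_D (curl F)_z dA,

where D is the disk x^2 + y^2 ≤ 4.

Compute the curl of F = (-27y^3 - 27y, 27x^3 + 27x, 0):
    (∇ × F)_x = ∂F_z/∂y - ∂F_y/∂z = 0,
    (∇ × F)_y = ∂F_x/∂z - ∂F_z/∂x = 0,
    (∇ × F)_z = ∂F_y/∂x - ∂F_x/∂y = 81x^2 + 81y^2 + 54.

On z = 0, (curl F)_z = 81x^2 + 81y^2 + 54.

Convert to polar (x = r cos θ, y = r sin θ, dA = r dr dθ); the integrand becomes 81r^2 + 54, so

    ∬_D (curl F)_z dA = ∫_0^{2π} ∫_0^{2} (81r^2 + 54) · r dr dθ.

Inner (r from 0 to 2): 432.
Outer (θ from 0 to 2π): 864π.

Therefore ∮_C F · dr = 864π.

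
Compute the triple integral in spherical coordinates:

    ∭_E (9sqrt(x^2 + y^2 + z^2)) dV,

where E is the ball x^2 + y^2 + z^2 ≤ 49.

In spherical coordinates, x = ρ sin(φ) cos(θ), y = ρ sin(φ) sin(θ), z = ρ cos(φ), and dV = ρ^2 sin(φ) dρ dφ dθ.

The integrand becomes 9ρ, so

    ∭_E (9sqrt(x^2 + y^2 + z^2)) dV = ∫_{0}^{2π} ∫_{0}^{π} ∫_{0}^{7} (9ρ) · ρ^2 sin(φ) dρ dφ dθ.

Inner (ρ): 21609sin(φ)/4.
Middle (φ): 21609/2.
Outer (θ): 21609π.

Therefore the triple integral equals 21609π.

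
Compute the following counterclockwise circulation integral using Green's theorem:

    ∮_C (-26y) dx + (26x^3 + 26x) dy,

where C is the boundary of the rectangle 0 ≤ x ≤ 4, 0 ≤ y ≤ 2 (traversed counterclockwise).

Green's theorem converts the closed line integral into a double integral over the enclosed region D:

    ∮_C P dx + Q dy = ∬_D (∂Q/∂x - ∂P/∂y) dA.

Here P = -26y, Q = 26x^3 + 26x, so

    ∂Q/∂x = 78x^2 + 26,    ∂P/∂y = -26,
    ∂Q/∂x - ∂P/∂y = 78x^2 + 52.

D is the region 0 ≤ x ≤ 4, 0 ≤ y ≤ 2. Evaluating the double integral:

    ∬_D (78x^2 + 52) dA = ∫_0^{4} ∫_0^{2} (78x^2 + 52) dy dx.

Inner (y from 0 to 2): 156x^2 + 104.
Outer (x from 0 to 4): 3744.

Therefore ∮_C P dx + Q dy = 3744.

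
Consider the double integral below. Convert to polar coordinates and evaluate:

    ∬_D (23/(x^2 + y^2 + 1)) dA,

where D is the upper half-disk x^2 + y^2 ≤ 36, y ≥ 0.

The region D is 0 ≤ r ≤ 6, 0 ≤ θ ≤ π in polar coordinates, where x = r cos(θ), y = r sin(θ), and dA = r dr dθ.

Under the substitution, the integrand becomes 23/(r^2 + 1), so

    ∬_D (23/(x^2 + y^2 + 1)) dA = ∫_{0}^{π} ∫_{0}^{6} (23/(r^2 + 1)) · r dr dθ.

Inner integral (in r): ∫_{0}^{6} (23/(r^2 + 1)) · r dr = 23log(37)/2.

Outer integral (in θ): ∫_{0}^{π} (23log(37)/2) dθ = 23π log(37)/2.

Therefore ∬_D (23/(x^2 + y^2 + 1)) dA = 23π log(37)/2.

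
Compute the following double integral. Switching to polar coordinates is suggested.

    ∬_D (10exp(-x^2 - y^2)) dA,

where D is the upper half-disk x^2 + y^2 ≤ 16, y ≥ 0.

The region D is 0 ≤ r ≤ 4, 0 ≤ θ ≤ π in polar coordinates, where x = r cos(θ), y = r sin(θ), and dA = r dr dθ.

Under the substitution, the integrand becomes 10exp(-r^2), so

    ∬_D (10exp(-x^2 - y^2)) dA = ∫_{0}^{π} ∫_{0}^{4} (10exp(-r^2)) · r dr dθ.

Inner integral (in r): ∫_{0}^{4} (10exp(-r^2)) · r dr = 5 - 5exp(-16).

Outer integral (in θ): ∫_{0}^{π} (5 - 5exp(-16)) dθ = -5π exp(-16) + 5π.

Therefore ∬_D (10exp(-x^2 - y^2)) dA = -5π exp(-16) + 5π.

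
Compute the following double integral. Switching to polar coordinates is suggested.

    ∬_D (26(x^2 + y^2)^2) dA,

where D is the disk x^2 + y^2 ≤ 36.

The region D is 0 ≤ r ≤ 6, 0 ≤ θ ≤ 2π in polar coordinates, where x = r cos(θ), y = r sin(θ), and dA = r dr dθ.

Under the substitution, the integrand becomes 26r^4, so

    ∬_D (26(x^2 + y^2)^2) dA = ∫_{0}^{2π} ∫_{0}^{6} (26r^4) · r dr dθ.

Inner integral (in r): ∫_{0}^{6} (26r^4) · r dr = 202176.

Outer integral (in θ): ∫_{0}^{2π} (202176) dθ = 404352π.

Therefore ∬_D (26(x^2 + y^2)^2) dA = 404352π.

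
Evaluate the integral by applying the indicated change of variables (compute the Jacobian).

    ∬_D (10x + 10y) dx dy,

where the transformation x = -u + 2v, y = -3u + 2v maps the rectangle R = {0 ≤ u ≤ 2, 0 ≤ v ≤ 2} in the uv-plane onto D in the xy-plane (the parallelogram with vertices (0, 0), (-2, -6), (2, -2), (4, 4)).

Compute the Jacobian determinant of (x, y) with respect to (u, v):

    ∂(x,y)/∂(u,v) = | -1  2 | = (-1)(2) - (2)(-3) = 4.
                   | -3  2 |

Its absolute value is |J| = 4 (the area scaling factor).

Substituting x = -u + 2v, y = -3u + 2v into the integrand,

    10x + 10y → -40u + 40v,

so the integral becomes

    ∬_R (-40u + 40v) · |J| du dv = ∫_0^2 ∫_0^2 (-160u + 160v) dv du.

Inner (v): 320 - 320u.
Outer (u): 0.

Therefore ∬_D (10x + 10y) dx dy = 0.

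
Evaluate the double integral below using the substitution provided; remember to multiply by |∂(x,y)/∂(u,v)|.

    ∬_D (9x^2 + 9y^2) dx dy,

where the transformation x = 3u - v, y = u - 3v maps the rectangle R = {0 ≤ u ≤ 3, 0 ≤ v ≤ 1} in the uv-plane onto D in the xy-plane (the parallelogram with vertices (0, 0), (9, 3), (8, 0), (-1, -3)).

Compute the Jacobian determinant of (x, y) with respect to (u, v):

    ∂(x,y)/∂(u,v) = | 3  -1 | = (3)(-3) - (-1)(1) = -8.
                   | 1  -3 |

Its absolute value is |J| = 8 (the area scaling factor).

Substituting x = 3u - v, y = u - 3v into the integrand,

    9x^2 + 9y^2 → 90u^2 - 108u v + 90v^2,

so the integral becomes

    ∬_R (90u^2 - 108u v + 90v^2) · |J| du dv = ∫_0^3 ∫_0^1 (720u^2 - 864u v + 720v^2) dv du.

Inner (v): 720u^2 - 432u + 240.
Outer (u): 5256.

Therefore ∬_D (9x^2 + 9y^2) dx dy = 5256.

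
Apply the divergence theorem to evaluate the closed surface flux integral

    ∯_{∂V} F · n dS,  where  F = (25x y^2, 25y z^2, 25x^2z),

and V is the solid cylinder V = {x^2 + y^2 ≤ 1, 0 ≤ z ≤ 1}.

By the divergence theorem,

    ∯_{∂V} F · n dS = ∭_V (∇ · F) dV.

Compute the divergence:
    ∇ · F = ∂F_x/∂x + ∂F_y/∂y + ∂F_z/∂z = 25y^2 + 25z^2 + 25x^2 = 25x^2 + 25y^2 + 25z^2.

In cylindrical coordinates, x = r cos(θ), y = r sin(θ), z = z, dV = r dr dθ dz, with 0 ≤ r ≤ 1, 0 ≤ θ ≤ 2π, 0 ≤ z ≤ 1.

The integrand, after substitution and multiplying by the volume element, becomes (25r^2 + 25z^2) · r, so

    ∭_V (∇·F) dV = ∫_0^{2π} ∫_0^{1} ∫_0^{1} (25r^2 + 25z^2) · r dz dr dθ.

Inner (z from 0 to 1): 25r (r^2 + 1/3).
Middle (r from 0 to 1): 125/12.
Outer (θ from 0 to 2π): 125π/6.

Therefore ∯_{∂V} F · n dS = 125π/6.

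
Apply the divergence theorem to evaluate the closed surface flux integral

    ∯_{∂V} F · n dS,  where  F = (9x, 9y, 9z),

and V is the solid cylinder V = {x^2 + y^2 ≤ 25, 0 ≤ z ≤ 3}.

By the divergence theorem,

    ∯_{∂V} F · n dS = ∭_V (∇ · F) dV.

Compute the divergence:
    ∇ · F = ∂F_x/∂x + ∂F_y/∂y + ∂F_z/∂z = 9 + 9 + 9 = 27.

In cylindrical coordinates, x = r cos(θ), y = r sin(θ), z = z, dV = r dr dθ dz, with 0 ≤ r ≤ 5, 0 ≤ θ ≤ 2π, 0 ≤ z ≤ 3.

The integrand, after substitution and multiplying by the volume element, becomes (27) · r, so

    ∭_V (∇·F) dV = ∫_0^{2π} ∫_0^{5} ∫_0^{3} (27) · r dz dr dθ.

Inner (z from 0 to 3): 81r.
Middle (r from 0 to 5): 2025/2.
Outer (θ from 0 to 2π): 2025π.

Therefore ∯_{∂V} F · n dS = 2025π.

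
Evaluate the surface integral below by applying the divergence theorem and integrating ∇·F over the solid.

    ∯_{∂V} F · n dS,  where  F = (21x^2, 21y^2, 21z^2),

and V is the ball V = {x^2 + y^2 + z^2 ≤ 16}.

By the divergence theorem,

    ∯_{∂V} F · n dS = ∭_V (∇ · F) dV.

Compute the divergence:
    ∇ · F = ∂F_x/∂x + ∂F_y/∂y + ∂F_z/∂z = 42x + 42y + 42z.

In spherical coordinates, x = ρ sin(φ) cos(θ), y = ρ sin(φ) sin(θ), z = ρ cos(φ), dV = ρ^2 sin(φ) dρ dφ dθ, with 0 ≤ ρ ≤ 4, 0 ≤ φ ≤ π, 0 ≤ θ ≤ 2π.

The integrand, after substitution and multiplying by the volume element, becomes (42ρ (sqrt(2)sin(φ)sin(θ + π/4) + cos(φ))) · ρ^2 sin(φ), so

    ∭_V (∇·F) dV = ∫_0^{2π} ∫_0^{π} ∫_0^{4} (42ρ (sqrt(2)sin(φ)sin(θ + π/4) + cos(φ))) · ρ^2 sin(φ) dρ dφ dθ.

Inner (ρ from 0 to 4): 2688(sqrt(2)sin(φ)sin(θ + π/4) + cos(φ))sin(φ).
Middle (φ from 0 to π): 1344sqrt(2)π sin(θ + π/4).
Outer (θ from 0 to 2π): 0.

Therefore ∯_{∂V} F · n dS = 0.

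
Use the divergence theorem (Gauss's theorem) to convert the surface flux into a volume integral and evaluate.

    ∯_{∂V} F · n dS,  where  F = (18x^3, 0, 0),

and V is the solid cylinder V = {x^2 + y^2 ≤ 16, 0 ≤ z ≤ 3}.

By the divergence theorem,

    ∯_{∂V} F · n dS = ∭_V (∇ · F) dV.

Compute the divergence:
    ∇ · F = ∂F_x/∂x + ∂F_y/∂y + ∂F_z/∂z = 54x^2 + 0 + 0 = 54x^2.

In cylindrical coordinates, x = r cos(θ), y = r sin(θ), z = z, dV = r dr dθ dz, with 0 ≤ r ≤ 4, 0 ≤ θ ≤ 2π, 0 ≤ z ≤ 3.

The integrand, after substitution and multiplying by the volume element, becomes (54r^2cos(θ)^2) · r, so

    ∭_V (∇·F) dV = ∫_0^{2π} ∫_0^{4} ∫_0^{3} (54r^2cos(θ)^2) · r dz dr dθ.

Inner (z from 0 to 3): 162r^3cos(θ)^2.
Middle (r from 0 to 4): 10368cos(θ)^2.
Outer (θ from 0 to 2π): 10368π.

Therefore ∯_{∂V} F · n dS = 10368π.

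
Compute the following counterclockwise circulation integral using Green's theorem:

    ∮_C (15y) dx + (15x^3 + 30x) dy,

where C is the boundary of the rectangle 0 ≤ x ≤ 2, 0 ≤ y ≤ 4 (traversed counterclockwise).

Green's theorem converts the closed line integral into a double integral over the enclosed region D:

    ∮_C P dx + Q dy = ∬_D (∂Q/∂x - ∂P/∂y) dA.

Here P = 15y, Q = 15x^3 + 30x, so

    ∂Q/∂x = 45x^2 + 30,    ∂P/∂y = 15,
    ∂Q/∂x - ∂P/∂y = 45x^2 + 15.

D is the region 0 ≤ x ≤ 2, 0 ≤ y ≤ 4. Evaluating the double integral:

    ∬_D (45x^2 + 15) dA = ∫_0^{2} ∫_0^{4} (45x^2 + 15) dy dx.

Inner (y from 0 to 4): 180x^2 + 60.
Outer (x from 0 to 2): 600.

Therefore ∮_C P dx + Q dy = 600.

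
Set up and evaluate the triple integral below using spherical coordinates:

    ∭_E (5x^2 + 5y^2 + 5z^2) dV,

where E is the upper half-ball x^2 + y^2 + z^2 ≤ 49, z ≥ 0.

In spherical coordinates, x = ρ sin(φ) cos(θ), y = ρ sin(φ) sin(θ), z = ρ cos(φ), and dV = ρ^2 sin(φ) dρ dφ dθ.

The integrand becomes 5ρ^2, so

    ∭_E (5x^2 + 5y^2 + 5z^2) dV = ∫_{0}^{2π} ∫_{0}^{π/2} ∫_{0}^{7} (5ρ^2) · ρ^2 sin(φ) dρ dφ dθ.

Inner (ρ): 16807sin(φ).
Middle (φ): 16807.
Outer (θ): 33614π.

Therefore the triple integral equals 33614π.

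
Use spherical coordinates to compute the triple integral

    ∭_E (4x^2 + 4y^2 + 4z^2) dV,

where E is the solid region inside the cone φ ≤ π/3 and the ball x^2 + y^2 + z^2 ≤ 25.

In spherical coordinates, x = ρ sin(φ) cos(θ), y = ρ sin(φ) sin(θ), z = ρ cos(φ), and dV = ρ^2 sin(φ) dρ dφ dθ.

The integrand becomes 4ρ^2, so

    ∭_E (4x^2 + 4y^2 + 4z^2) dV = ∫_{0}^{2π} ∫_{0}^{π/3} ∫_{0}^{5} (4ρ^2) · ρ^2 sin(φ) dρ dφ dθ.

Inner (ρ): 2500sin(φ).
Middle (φ): 1250.
Outer (θ): 2500π.

Therefore the triple integral equals 2500π.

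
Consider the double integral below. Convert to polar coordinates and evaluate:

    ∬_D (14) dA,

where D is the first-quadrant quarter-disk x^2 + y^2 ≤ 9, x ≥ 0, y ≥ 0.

The region D is 0 ≤ r ≤ 3, 0 ≤ θ ≤ π/2 in polar coordinates, where x = r cos(θ), y = r sin(θ), and dA = r dr dθ.

Under the substitution, the integrand becomes 14, so

    ∬_D (14) dA = ∫_{0}^{π/2} ∫_{0}^{3} (14) · r dr dθ.

Inner integral (in r): ∫_{0}^{3} (14) · r dr = 63.

Outer integral (in θ): ∫_{0}^{π/2} (63) dθ = 63π/2.

Therefore ∬_D (14) dA = 63π/2.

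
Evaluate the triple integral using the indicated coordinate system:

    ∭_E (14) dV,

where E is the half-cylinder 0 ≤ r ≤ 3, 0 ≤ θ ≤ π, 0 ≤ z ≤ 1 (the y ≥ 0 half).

In cylindrical coordinates, x = r cos(θ), y = r sin(θ), z = z, and dV = r dr dθ dz.

The integrand becomes 14, so

    ∭_E (14) dV = ∫_{0}^{π} ∫_{0}^{3} ∫_{0}^{1} (14) · r dz dr dθ.

Inner (z): 14r.
Middle (r from 0 to 3): 63.
Outer (θ): 63π.

Therefore the triple integral equals 63π.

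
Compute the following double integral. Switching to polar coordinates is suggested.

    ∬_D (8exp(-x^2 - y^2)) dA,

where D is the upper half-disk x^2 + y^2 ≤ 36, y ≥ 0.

The region D is 0 ≤ r ≤ 6, 0 ≤ θ ≤ π in polar coordinates, where x = r cos(θ), y = r sin(θ), and dA = r dr dθ.

Under the substitution, the integrand becomes 8exp(-r^2), so

    ∬_D (8exp(-x^2 - y^2)) dA = ∫_{0}^{π} ∫_{0}^{6} (8exp(-r^2)) · r dr dθ.

Inner integral (in r): ∫_{0}^{6} (8exp(-r^2)) · r dr = 4 - 4exp(-36).

Outer integral (in θ): ∫_{0}^{π} (4 - 4exp(-36)) dθ = -4π exp(-36) + 4π.

Therefore ∬_D (8exp(-x^2 - y^2)) dA = -4π exp(-36) + 4π.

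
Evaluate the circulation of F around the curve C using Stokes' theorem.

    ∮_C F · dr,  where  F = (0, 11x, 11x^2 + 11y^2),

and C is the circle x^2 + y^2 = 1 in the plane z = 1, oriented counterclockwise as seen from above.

Let S be the flat disk x^2 + y^2 ≤ 1 in the plane z = 1, with upward unit normal n̂ = ẑ. By Stokes' theorem,

    ∮_C F · dr = ∬_S (∇ × F) · n̂ dS = ∬_D (curl F)_z dA,

where D is the disk x^2 + y^2 ≤ 1.

Compute the curl of F = (0, 11x, 11x^2 + 11y^2):
    (∇ × F)_x = ∂F_z/∂y - ∂F_y/∂z = 22y,
    (∇ × F)_y = ∂F_x/∂z - ∂F_z/∂x = -22x,
    (∇ × F)_z = ∂F_y/∂x - ∂F_x/∂y = 11.

On z = 1, (curl F)_z = 11.

Convert to polar (x = r cos θ, y = r sin θ, dA = r dr dθ); the integrand becomes 11, so

    ∬_D (curl F)_z dA = ∫_0^{2π} ∫_0^{1} (11) · r dr dθ.

Inner (r from 0 to 1): 11/2.
Outer (θ from 0 to 2π): 11π.

Therefore ∮_C F · dr = 11π.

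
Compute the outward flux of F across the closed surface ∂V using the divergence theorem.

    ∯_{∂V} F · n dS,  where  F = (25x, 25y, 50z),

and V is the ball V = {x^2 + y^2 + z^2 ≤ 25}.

By the divergence theorem,

    ∯_{∂V} F · n dS = ∭_V (∇ · F) dV.

Compute the divergence:
    ∇ · F = ∂F_x/∂x + ∂F_y/∂y + ∂F_z/∂z = 25 + 25 + 50 = 100.

In spherical coordinates, x = ρ sin(φ) cos(θ), y = ρ sin(φ) sin(θ), z = ρ cos(φ), dV = ρ^2 sin(φ) dρ dφ dθ, with 0 ≤ ρ ≤ 5, 0 ≤ φ ≤ π, 0 ≤ θ ≤ 2π.

The integrand, after substitution and multiplying by the volume element, becomes (100) · ρ^2 sin(φ), so

    ∭_V (∇·F) dV = ∫_0^{2π} ∫_0^{π} ∫_0^{5} (100) · ρ^2 sin(φ) dρ dφ dθ.

Inner (ρ from 0 to 5): 12500sin(φ)/3.
Middle (φ from 0 to π): 25000/3.
Outer (θ from 0 to 2π): 50000π/3.

Therefore ∯_{∂V} F · n dS = 50000π/3.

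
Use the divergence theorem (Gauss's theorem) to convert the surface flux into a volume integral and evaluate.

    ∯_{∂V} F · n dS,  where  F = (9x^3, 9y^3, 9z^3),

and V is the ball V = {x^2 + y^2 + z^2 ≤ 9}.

By the divergence theorem,

    ∯_{∂V} F · n dS = ∭_V (∇ · F) dV.

Compute the divergence:
    ∇ · F = ∂F_x/∂x + ∂F_y/∂y + ∂F_z/∂z = 27x^2 + 27y^2 + 27z^2.

In spherical coordinates, x = ρ sin(φ) cos(θ), y = ρ sin(φ) sin(θ), z = ρ cos(φ), dV = ρ^2 sin(φ) dρ dφ dθ, with 0 ≤ ρ ≤ 3, 0 ≤ φ ≤ π, 0 ≤ θ ≤ 2π.

The integrand, after substitution and multiplying by the volume element, becomes (27ρ^2) · ρ^2 sin(φ), so

    ∭_V (∇·F) dV = ∫_0^{2π} ∫_0^{π} ∫_0^{3} (27ρ^2) · ρ^2 sin(φ) dρ dφ dθ.

Inner (ρ from 0 to 3): 6561sin(φ)/5.
Middle (φ from 0 to π): 13122/5.
Outer (θ from 0 to 2π): 26244π/5.

Therefore ∯_{∂V} F · n dS = 26244π/5.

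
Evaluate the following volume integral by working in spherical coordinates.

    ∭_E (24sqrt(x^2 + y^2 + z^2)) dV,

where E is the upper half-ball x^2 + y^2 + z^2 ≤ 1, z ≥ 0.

In spherical coordinates, x = ρ sin(φ) cos(θ), y = ρ sin(φ) sin(θ), z = ρ cos(φ), and dV = ρ^2 sin(φ) dρ dφ dθ.

The integrand becomes 24ρ, so

    ∭_E (24sqrt(x^2 + y^2 + z^2)) dV = ∫_{0}^{2π} ∫_{0}^{π/2} ∫_{0}^{1} (24ρ) · ρ^2 sin(φ) dρ dφ dθ.

Inner (ρ): 6sin(φ).
Middle (φ): 6.
Outer (θ): 12π.

Therefore the triple integral equals 12π.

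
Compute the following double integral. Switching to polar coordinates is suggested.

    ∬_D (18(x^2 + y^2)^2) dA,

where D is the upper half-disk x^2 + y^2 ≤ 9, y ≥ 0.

The region D is 0 ≤ r ≤ 3, 0 ≤ θ ≤ π in polar coordinates, where x = r cos(θ), y = r sin(θ), and dA = r dr dθ.

Under the substitution, the integrand becomes 18r^4, so

    ∬_D (18(x^2 + y^2)^2) dA = ∫_{0}^{π} ∫_{0}^{3} (18r^4) · r dr dθ.

Inner integral (in r): ∫_{0}^{3} (18r^4) · r dr = 2187.

Outer integral (in θ): ∫_{0}^{π} (2187) dθ = 2187π.

Therefore ∬_D (18(x^2 + y^2)^2) dA = 2187π.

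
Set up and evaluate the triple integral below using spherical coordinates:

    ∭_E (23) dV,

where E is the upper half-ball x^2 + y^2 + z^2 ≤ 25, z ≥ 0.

In spherical coordinates, x = ρ sin(φ) cos(θ), y = ρ sin(φ) sin(θ), z = ρ cos(φ), and dV = ρ^2 sin(φ) dρ dφ dθ.

The integrand becomes 23, so

    ∭_E (23) dV = ∫_{0}^{2π} ∫_{0}^{π/2} ∫_{0}^{5} (23) · ρ^2 sin(φ) dρ dφ dθ.

Inner (ρ): 2875sin(φ)/3.
Middle (φ): 2875/3.
Outer (θ): 5750π/3.

Therefore the triple integral equals 5750π/3.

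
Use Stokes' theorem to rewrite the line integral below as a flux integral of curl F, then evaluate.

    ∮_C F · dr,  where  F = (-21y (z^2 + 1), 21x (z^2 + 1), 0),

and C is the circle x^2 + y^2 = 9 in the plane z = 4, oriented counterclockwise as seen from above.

Let S be the flat disk x^2 + y^2 ≤ 9 in the plane z = 4, with upward unit normal n̂ = ẑ. By Stokes' theorem,

    ∮_C F · dr = ∬_S (∇ × F) · n̂ dS = ∬_D (curl F)_z dA,

where D is the disk x^2 + y^2 ≤ 9.

Compute the curl of F = (-21y (z^2 + 1), 21x (z^2 + 1), 0):
    (∇ × F)_x = ∂F_z/∂y - ∂F_y/∂z = -42x z,
    (∇ × F)_y = ∂F_x/∂z - ∂F_z/∂x = -42y z,
    (∇ × F)_z = ∂F_y/∂x - ∂F_x/∂y = 42z^2 + 42.

On z = 4, (curl F)_z = 714.

Convert to polar (x = r cos θ, y = r sin θ, dA = r dr dθ); the integrand becomes 714, so

    ∬_D (curl F)_z dA = ∫_0^{2π} ∫_0^{3} (714) · r dr dθ.

Inner (r from 0 to 3): 3213.
Outer (θ from 0 to 2π): 6426π.

Therefore ∮_C F · dr = 6426π.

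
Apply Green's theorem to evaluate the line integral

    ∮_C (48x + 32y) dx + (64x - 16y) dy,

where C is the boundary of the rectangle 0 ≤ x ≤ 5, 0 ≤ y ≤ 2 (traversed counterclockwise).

Green's theorem converts the closed line integral into a double integral over the enclosed region D:

    ∮_C P dx + Q dy = ∬_D (∂Q/∂x - ∂P/∂y) dA.

Here P = 48x + 32y, Q = 64x - 16y, so

    ∂Q/∂x = 64,    ∂P/∂y = 32,
    ∂Q/∂x - ∂P/∂y = 32.

D is the region 0 ≤ x ≤ 5, 0 ≤ y ≤ 2. Evaluating the double integral:

    ∬_D (32) dA = ∫_0^{5} ∫_0^{2} (32) dy dx.

Inner (y from 0 to 2): 64.
Outer (x from 0 to 5): 320.

Therefore ∮_C P dx + Q dy = 320.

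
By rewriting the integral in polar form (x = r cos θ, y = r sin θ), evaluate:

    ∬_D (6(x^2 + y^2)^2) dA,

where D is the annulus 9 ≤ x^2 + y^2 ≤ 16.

The region D is 3 ≤ r ≤ 4, 0 ≤ θ ≤ 2π in polar coordinates, where x = r cos(θ), y = r sin(θ), and dA = r dr dθ.

Under the substitution, the integrand becomes 6r^4, so

    ∬_D (6(x^2 + y^2)^2) dA = ∫_{0}^{2π} ∫_{3}^{4} (6r^4) · r dr dθ.

Inner integral (in r): ∫_{3}^{4} (6r^4) · r dr = 3367.

Outer integral (in θ): ∫_{0}^{2π} (3367) dθ = 6734π.

Therefore ∬_D (6(x^2 + y^2)^2) dA = 6734π.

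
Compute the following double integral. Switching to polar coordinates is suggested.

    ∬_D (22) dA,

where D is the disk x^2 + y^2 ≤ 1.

The region D is 0 ≤ r ≤ 1, 0 ≤ θ ≤ 2π in polar coordinates, where x = r cos(θ), y = r sin(θ), and dA = r dr dθ.

Under the substitution, the integrand becomes 22, so

    ∬_D (22) dA = ∫_{0}^{2π} ∫_{0}^{1} (22) · r dr dθ.

Inner integral (in r): ∫_{0}^{1} (22) · r dr = 11.

Outer integral (in θ): ∫_{0}^{2π} (11) dθ = 22π.

Therefore ∬_D (22) dA = 22π.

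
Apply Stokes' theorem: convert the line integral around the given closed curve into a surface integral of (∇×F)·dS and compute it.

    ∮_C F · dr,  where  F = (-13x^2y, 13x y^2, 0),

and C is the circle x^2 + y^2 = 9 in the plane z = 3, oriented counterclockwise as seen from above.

Let S be the flat disk x^2 + y^2 ≤ 9 in the plane z = 3, with upward unit normal n̂ = ẑ. By Stokes' theorem,

    ∮_C F · dr = ∬_S (∇ × F) · n̂ dS = ∬_D (curl F)_z dA,

where D is the disk x^2 + y^2 ≤ 9.

Compute the curl of F = (-13x^2y, 13x y^2, 0):
    (∇ × F)_x = ∂F_z/∂y - ∂F_y/∂z = 0,
    (∇ × F)_y = ∂F_x/∂z - ∂F_z/∂x = 0,
    (∇ × F)_z = ∂F_y/∂x - ∂F_x/∂y = 13x^2 + 13y^2.

On z = 3, (curl F)_z = 13x^2 + 13y^2.

Convert to polar (x = r cos θ, y = r sin θ, dA = r dr dθ); the integrand becomes 13r^2, so

    ∬_D (curl F)_z dA = ∫_0^{2π} ∫_0^{3} (13r^2) · r dr dθ.

Inner (r from 0 to 3): 1053/4.
Outer (θ from 0 to 2π): 1053π/2.

Therefore ∮_C F · dr = 1053π/2.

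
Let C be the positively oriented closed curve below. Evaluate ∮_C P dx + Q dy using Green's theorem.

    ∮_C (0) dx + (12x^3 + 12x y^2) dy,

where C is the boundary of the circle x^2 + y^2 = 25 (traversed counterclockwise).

Green's theorem converts the closed line integral into a double integral over the enclosed region D:

    ∮_C P dx + Q dy = ∬_D (∂Q/∂x - ∂P/∂y) dA.

Here P = 0, Q = 12x^3 + 12x y^2, so

    ∂Q/∂x = 36x^2 + 12y^2,    ∂P/∂y = 0,
    ∂Q/∂x - ∂P/∂y = 36x^2 + 12y^2.

D is the region x^2 + y^2 ≤ 25. Evaluating the double integral:

In polar coordinates (x = r cos θ, y = r sin θ, dA = r dr dθ) the integrand becomes 12r^2(cos(2θ) + 2), so

    ∬_D (36x^2 + 12y^2) dA = ∫_0^{2π} ∫_0^{5} (12r^2(cos(2θ) + 2)) · r dr dθ.

Inner (r from 0 to 5): 1875cos(2θ) + 3750.
Outer (θ from 0 to 2π): 7500π.

Therefore ∮_C P dx + Q dy = 7500π.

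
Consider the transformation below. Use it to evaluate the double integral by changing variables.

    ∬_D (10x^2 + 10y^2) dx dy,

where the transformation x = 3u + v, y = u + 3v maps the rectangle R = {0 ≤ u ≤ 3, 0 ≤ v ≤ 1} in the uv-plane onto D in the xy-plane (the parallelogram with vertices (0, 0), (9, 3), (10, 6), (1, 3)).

Compute the Jacobian determinant of (x, y) with respect to (u, v):

    ∂(x,y)/∂(u,v) = | 3  1 | = (3)(3) - (1)(1) = 8.
                   | 1  3 |

Its absolute value is |J| = 8 (the area scaling factor).

Substituting x = 3u + v, y = u + 3v into the integrand,

    10x^2 + 10y^2 → 100u^2 + 120u v + 100v^2,

so the integral becomes

    ∬_R (100u^2 + 120u v + 100v^2) · |J| du dv = ∫_0^3 ∫_0^1 (800u^2 + 960u v + 800v^2) dv du.

Inner (v): 800u^2 + 480u + 800/3.
Outer (u): 10160.

Therefore ∬_D (10x^2 + 10y^2) dx dy = 10160.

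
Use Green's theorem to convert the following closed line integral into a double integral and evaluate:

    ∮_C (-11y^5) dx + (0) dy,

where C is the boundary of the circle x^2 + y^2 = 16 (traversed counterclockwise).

Green's theorem converts the closed line integral into a double integral over the enclosed region D:

    ∮_C P dx + Q dy = ∬_D (∂Q/∂x - ∂P/∂y) dA.

Here P = -11y^5, Q = 0, so

    ∂Q/∂x = 0,    ∂P/∂y = -55y^4,
    ∂Q/∂x - ∂P/∂y = 55y^4.

D is the region x^2 + y^2 ≤ 16. Evaluating the double integral:

In polar coordinates (x = r cos θ, y = r sin θ, dA = r dr dθ) the integrand becomes 55r^4sin(θ)^4, so

    ∬_D (55y^4) dA = ∫_0^{2π} ∫_0^{4} (55r^4sin(θ)^4) · r dr dθ.

Inner (r from 0 to 4): 112640sin(θ)^4/3.
Outer (θ from 0 to 2π): 28160π.

Therefore ∮_C P dx + Q dy = 28160π.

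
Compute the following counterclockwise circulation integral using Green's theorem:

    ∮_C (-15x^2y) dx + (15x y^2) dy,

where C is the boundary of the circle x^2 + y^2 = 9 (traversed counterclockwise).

Green's theorem converts the closed line integral into a double integral over the enclosed region D:

    ∮_C P dx + Q dy = ∬_D (∂Q/∂x - ∂P/∂y) dA.

Here P = -15x^2y, Q = 15x y^2, so

    ∂Q/∂x = 15y^2,    ∂P/∂y = -15x^2,
    ∂Q/∂x - ∂P/∂y = 15x^2 + 15y^2.

D is the region x^2 + y^2 ≤ 9. Evaluating the double integral:

In polar coordinates (x = r cos θ, y = r sin θ, dA = r dr dθ) the integrand becomes 15r^2, so

    ∬_D (15x^2 + 15y^2) dA = ∫_0^{2π} ∫_0^{3} (15r^2) · r dr dθ.

Inner (r from 0 to 3): 1215/4.
Outer (θ from 0 to 2π): 1215π/2.

Therefore ∮_C P dx + Q dy = 1215π/2.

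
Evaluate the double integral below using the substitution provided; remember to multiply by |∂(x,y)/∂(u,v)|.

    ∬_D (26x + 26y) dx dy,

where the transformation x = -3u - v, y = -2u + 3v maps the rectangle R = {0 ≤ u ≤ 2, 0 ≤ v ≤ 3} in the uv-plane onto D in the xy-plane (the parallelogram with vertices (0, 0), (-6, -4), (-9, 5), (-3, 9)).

Compute the Jacobian determinant of (x, y) with respect to (u, v):

    ∂(x,y)/∂(u,v) = | -3  -1 | = (-3)(3) - (-1)(-2) = -11.
                   | -2  3 |

Its absolute value is |J| = 11 (the area scaling factor).

Substituting x = -3u - v, y = -2u + 3v into the integrand,

    26x + 26y → -130u + 52v,

so the integral becomes

    ∬_R (-130u + 52v) · |J| du dv = ∫_0^2 ∫_0^3 (-1430u + 572v) dv du.

Inner (v): 2574 - 4290u.
Outer (u): -3432.

Therefore ∬_D (26x + 26y) dx dy = -3432.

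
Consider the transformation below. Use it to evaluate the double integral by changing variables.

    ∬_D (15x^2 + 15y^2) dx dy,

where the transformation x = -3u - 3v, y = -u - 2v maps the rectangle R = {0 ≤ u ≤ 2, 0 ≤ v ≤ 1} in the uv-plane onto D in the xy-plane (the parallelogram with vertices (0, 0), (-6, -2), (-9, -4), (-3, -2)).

Compute the Jacobian determinant of (x, y) with respect to (u, v):

    ∂(x,y)/∂(u,v) = | -3  -3 | = (-3)(-2) - (-3)(-1) = 3.
                   | -1  -2 |

Its absolute value is |J| = 3 (the area scaling factor).

Substituting x = -3u - 3v, y = -u - 2v into the integrand,

    15x^2 + 15y^2 → 150u^2 + 330u v + 195v^2,

so the integral becomes

    ∬_R (150u^2 + 330u v + 195v^2) · |J| du dv = ∫_0^2 ∫_0^1 (450u^2 + 990u v + 585v^2) dv du.

Inner (v): 450u^2 + 495u + 195.
Outer (u): 2580.

Therefore ∬_D (15x^2 + 15y^2) dx dy = 2580.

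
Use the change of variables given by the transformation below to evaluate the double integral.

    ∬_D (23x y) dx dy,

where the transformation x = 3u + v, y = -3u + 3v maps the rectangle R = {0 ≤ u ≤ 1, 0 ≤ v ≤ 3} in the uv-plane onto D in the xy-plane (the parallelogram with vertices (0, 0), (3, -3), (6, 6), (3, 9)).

Compute the Jacobian determinant of (x, y) with respect to (u, v):

    ∂(x,y)/∂(u,v) = | 3  1 | = (3)(3) - (1)(-3) = 12.
                   | -3  3 |

Its absolute value is |J| = 12 (the area scaling factor).

Substituting x = 3u + v, y = -3u + 3v into the integrand,

    23x y → -207u^2 + 138u v + 69v^2,

so the integral becomes

    ∬_R (-207u^2 + 138u v + 69v^2) · |J| du dv = ∫_0^1 ∫_0^3 (-2484u^2 + 1656u v + 828v^2) dv du.

Inner (v): -7452u^2 + 7452u + 7452.
Outer (u): 8694.

Therefore ∬_D (23x y) dx dy = 8694.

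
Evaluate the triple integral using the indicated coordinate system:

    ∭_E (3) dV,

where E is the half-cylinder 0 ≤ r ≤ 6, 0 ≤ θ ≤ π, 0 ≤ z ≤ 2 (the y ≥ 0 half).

In cylindrical coordinates, x = r cos(θ), y = r sin(θ), z = z, and dV = r dr dθ dz.

The integrand becomes 3, so

    ∭_E (3) dV = ∫_{0}^{π} ∫_{0}^{6} ∫_{0}^{2} (3) · r dz dr dθ.

Inner (z): 6r.
Middle (r from 0 to 6): 108.
Outer (θ): 108π.

Therefore the triple integral equals 108π.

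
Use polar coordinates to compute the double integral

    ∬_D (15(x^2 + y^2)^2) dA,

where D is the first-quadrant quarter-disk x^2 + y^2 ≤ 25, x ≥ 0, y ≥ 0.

The region D is 0 ≤ r ≤ 5, 0 ≤ θ ≤ π/2 in polar coordinates, where x = r cos(θ), y = r sin(θ), and dA = r dr dθ.

Under the substitution, the integrand becomes 15r^4, so

    ∬_D (15(x^2 + y^2)^2) dA = ∫_{0}^{π/2} ∫_{0}^{5} (15r^4) · r dr dθ.

Inner integral (in r): ∫_{0}^{5} (15r^4) · r dr = 78125/2.

Outer integral (in θ): ∫_{0}^{π/2} (78125/2) dθ = 78125π/4.

Therefore ∬_D (15(x^2 + y^2)^2) dA = 78125π/4.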